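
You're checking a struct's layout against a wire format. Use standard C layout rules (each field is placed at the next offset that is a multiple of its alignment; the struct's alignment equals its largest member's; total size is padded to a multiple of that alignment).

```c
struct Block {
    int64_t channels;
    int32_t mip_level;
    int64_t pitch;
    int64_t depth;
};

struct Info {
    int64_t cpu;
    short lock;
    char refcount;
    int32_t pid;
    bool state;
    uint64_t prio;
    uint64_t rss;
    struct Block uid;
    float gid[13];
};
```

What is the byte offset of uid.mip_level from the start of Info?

48

Block: 0..8  channels  (8B, 8-aligned); 8..12  mip_level  (4B, 4-aligned); 12..16  -- padding (4B); 16..24  pitch  (8B, 8-aligned); 24..32  depth  (8B, 8-aligned); sizeof = 32, alignof = 8
0..8  cpu  (8B, 8-aligned)
8..10  lock  (2B, 2-aligned)
10..11  refcount  (1B, 1-aligned)
11..12  -- padding (1B)
12..16  pid  (4B, 4-aligned)
16..17  state  (1B, 1-aligned)
17..24  -- padding (7B)
24..32  prio  (8B, 8-aligned)
32..40  rss  (8B, 8-aligned)
40..72  uid  (32B, 8-aligned)
within Block: mip_level at 8
40 + 8 = 48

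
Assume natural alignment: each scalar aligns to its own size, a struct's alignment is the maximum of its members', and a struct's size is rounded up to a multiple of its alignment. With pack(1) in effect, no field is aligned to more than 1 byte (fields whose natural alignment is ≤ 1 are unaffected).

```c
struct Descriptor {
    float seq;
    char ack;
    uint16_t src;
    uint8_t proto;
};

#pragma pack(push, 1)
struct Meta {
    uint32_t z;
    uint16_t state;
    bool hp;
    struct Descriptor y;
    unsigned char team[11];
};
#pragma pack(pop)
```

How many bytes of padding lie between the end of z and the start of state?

Descriptor: 0..4  seq  (4B, 4-aligned); 4..5  ack  (1B, 1-aligned); 5..6  -- padding (1B); 6..8  src  (2B, 2-aligned); 8..9  proto  (1B, 1-aligned); 9..12  -- tail padding (3B); sizeof = 12, alignof = 4
0..4  z  (4B, 1-aligned)
4..6  state  (2B, 1-aligned)

0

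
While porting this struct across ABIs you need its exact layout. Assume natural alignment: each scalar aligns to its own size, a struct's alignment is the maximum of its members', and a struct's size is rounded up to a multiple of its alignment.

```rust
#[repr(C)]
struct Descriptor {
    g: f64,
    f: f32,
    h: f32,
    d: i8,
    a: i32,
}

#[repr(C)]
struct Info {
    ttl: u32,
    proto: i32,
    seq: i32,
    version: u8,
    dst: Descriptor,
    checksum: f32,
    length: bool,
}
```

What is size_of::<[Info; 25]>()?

Descriptor: @0: g [8B, align 8] → 8; @8: f [4B, align 4] → 12; @12: h [4B, align 4] → 16; @16: d [1B, align 1] → 17; +3 pad (align 4); @20: a [4B, align 4] → 24; size 24, align 8
@0: ttl [4B, align 4] → 4
@4: proto [4B, align 4] → 8
@8: seq [4B, align 4] → 12
@12: version [1B, align 1] → 13
+3 pad (align 8)
@16: dst [24B, align 8] → 40
@40: checksum [4B, align 4] → 44
@44: length [1B, align 1] → 45
+3 tail pad (align 8)
size 48, align 8
array of 25: 25 × 48 = 1200

1200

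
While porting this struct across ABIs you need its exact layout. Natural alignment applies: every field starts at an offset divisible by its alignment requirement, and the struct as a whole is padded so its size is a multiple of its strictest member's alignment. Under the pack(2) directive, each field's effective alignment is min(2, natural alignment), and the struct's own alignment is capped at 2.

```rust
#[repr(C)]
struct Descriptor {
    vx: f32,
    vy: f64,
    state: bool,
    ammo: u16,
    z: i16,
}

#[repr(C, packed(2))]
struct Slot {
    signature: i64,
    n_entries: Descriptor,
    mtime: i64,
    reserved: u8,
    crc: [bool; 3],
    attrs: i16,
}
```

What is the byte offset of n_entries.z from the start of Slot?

28

Descriptor: vx at 0 (size 4, align 4) → ends 4; pad 4 to align 8 for vy; vy at 8 (size 8, align 8) → ends 16; state at 16 (size 1, align 1) → ends 17; pad 1 to align 2 for ammo; ammo at 18 (size 2, align 2) → ends 20; z at 20 (size 2, align 2) → ends 22; tail pad 2 to reach multiple of 8; total 24 bytes, alignment 8
signature at 0 (size 8, align 2) → ends 8
n_entries at 8 (size 24, align 2) → ends 32
within Descriptor: z at 20
8 + 20 = 28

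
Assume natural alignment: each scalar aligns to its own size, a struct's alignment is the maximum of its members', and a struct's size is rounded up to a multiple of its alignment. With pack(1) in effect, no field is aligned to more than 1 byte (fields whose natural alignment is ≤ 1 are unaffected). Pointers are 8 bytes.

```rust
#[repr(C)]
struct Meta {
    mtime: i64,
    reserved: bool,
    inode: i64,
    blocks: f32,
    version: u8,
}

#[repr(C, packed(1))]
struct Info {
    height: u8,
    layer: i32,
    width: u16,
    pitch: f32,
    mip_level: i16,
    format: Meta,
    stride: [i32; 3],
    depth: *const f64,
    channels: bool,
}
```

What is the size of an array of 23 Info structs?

1518

Meta: @0: mtime [8B, align 8] → 8; @8: reserved [1B, align 1] → 9; +7 pad (align 8); @16: inode [8B, align 8] → 24; @24: blocks [4B, align 4] → 28; @28: version [1B, align 1] → 29; +3 tail pad (align 8); size 32, align 8
@0: height [1B, align 1] → 1
@1: layer [4B, align 1] → 5
@5: width [2B, align 1] → 7
@7: pitch [4B, align 1] → 11
@11: mip_level [2B, align 1] → 13
@13: format [32B, align 1] → 45
@45: stride [12B, align 1] → 57
@57: depth [8B, align 1] → 65
@65: channels [1B, align 1] → 66
size 66, align 1
array of 23: 23 × 66 = 1518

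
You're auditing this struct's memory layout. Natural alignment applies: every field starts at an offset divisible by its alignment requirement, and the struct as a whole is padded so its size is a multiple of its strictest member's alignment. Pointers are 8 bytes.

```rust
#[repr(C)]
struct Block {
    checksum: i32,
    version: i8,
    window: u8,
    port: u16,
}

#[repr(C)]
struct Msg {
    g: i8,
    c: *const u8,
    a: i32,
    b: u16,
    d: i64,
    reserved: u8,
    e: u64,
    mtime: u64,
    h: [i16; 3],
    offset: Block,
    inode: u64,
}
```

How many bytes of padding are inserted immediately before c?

Block: checksum at 0 (size 4, align 4) → ends 4; version at 4 (size 1, align 1) → ends 5; window at 5 (size 1, align 1) → ends 6; port at 6 (size 2, align 2) → ends 8; total 8 bytes, alignment 4
g at 0 (size 1, align 1) → ends 1
pad 7 to align 8 for c
c at 8 (size 8, align 8) → ends 16

7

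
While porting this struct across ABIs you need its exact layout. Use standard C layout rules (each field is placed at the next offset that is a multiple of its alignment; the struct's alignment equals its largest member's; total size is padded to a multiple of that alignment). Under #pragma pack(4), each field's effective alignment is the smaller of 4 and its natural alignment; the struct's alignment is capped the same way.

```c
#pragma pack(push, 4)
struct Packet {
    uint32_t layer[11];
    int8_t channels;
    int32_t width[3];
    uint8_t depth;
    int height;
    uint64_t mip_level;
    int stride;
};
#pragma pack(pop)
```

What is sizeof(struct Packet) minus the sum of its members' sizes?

6

layer at 0 (size 44, align 4) → ends 44
channels at 44 (size 1, align 1) → ends 45
pad 3 to align 4 for width
width at 48 (size 12, align 4) → ends 60
depth at 60 (size 1, align 1) → ends 61
pad 3 to align 4 for height
height at 64 (size 4, align 4) → ends 68
mip_level at 68 (size 8, align 4) → ends 76
stride at 76 (size 4, align 4) → ends 80
total 80 bytes, alignment 4
data bytes 74, size 80 → padding 6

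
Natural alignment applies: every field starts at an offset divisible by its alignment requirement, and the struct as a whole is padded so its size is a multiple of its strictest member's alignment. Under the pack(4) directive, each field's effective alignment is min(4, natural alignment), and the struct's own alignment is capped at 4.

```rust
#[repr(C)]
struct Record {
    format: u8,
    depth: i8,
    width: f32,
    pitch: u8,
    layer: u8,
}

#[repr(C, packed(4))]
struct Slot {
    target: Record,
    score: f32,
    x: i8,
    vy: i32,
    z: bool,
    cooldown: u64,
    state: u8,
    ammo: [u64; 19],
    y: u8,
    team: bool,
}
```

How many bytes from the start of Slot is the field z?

Record: 0..1  format  (1B, 1-aligned); 1..2  depth  (1B, 1-aligned); 2..4  -- padding (2B); 4..8  width  (4B, 4-aligned); 8..9  pitch  (1B, 1-aligned); 9..10  layer  (1B, 1-aligned); 10..12  -- tail padding (2B); sizeof = 12, alignof = 4
0..12  target  (12B, 4-aligned)
12..16  score  (4B, 4-aligned)
16..17  x  (1B, 1-aligned)
17..20  -- padding (3B)
20..24  vy  (4B, 4-aligned)
24..25  z  (1B, 1-aligned)

24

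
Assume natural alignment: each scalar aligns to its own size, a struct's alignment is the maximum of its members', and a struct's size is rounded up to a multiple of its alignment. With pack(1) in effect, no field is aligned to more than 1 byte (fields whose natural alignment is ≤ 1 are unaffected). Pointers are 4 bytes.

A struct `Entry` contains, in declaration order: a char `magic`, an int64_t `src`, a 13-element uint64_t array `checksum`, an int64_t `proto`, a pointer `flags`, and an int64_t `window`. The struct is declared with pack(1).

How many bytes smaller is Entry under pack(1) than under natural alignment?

natural layout:
  @0: magic [1B, align 1] → 1
  +7 pad (align 8)
  @8: src [8B, align 8] → 16
  @16: checksum [104B, align 8] → 120
  @120: proto [8B, align 8] → 128
  @128: flags [4B, align 4] → 132
  +4 pad (align 8)
  @136: window [8B, align 8] → 144
  size 144, align 8
packed(1) layout:
  @0: magic [1B, align 1] → 1
  @1: src [8B, align 1] → 9
  @9: checksum [104B, align 1] → 113
  @113: proto [8B, align 1] → 121
  @121: flags [4B, align 1] → 125
  @125: window [8B, align 1] → 133
  size 133, align 1
144 − 133 = 11

11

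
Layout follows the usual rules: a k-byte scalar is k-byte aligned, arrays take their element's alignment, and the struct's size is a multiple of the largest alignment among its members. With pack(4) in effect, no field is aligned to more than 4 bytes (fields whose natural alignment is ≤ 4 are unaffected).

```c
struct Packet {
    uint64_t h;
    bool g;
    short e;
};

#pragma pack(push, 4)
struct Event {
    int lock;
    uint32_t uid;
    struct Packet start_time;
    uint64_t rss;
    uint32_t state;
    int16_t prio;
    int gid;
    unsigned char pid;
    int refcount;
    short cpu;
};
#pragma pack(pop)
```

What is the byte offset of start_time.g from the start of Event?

Packet: h at 0 (size 8, align 8) → ends 8; g at 8 (size 1, align 1) → ends 9; pad 1 to align 2 for e; e at 10 (size 2, align 2) → ends 12; tail pad 4 to reach multiple of 8; total 16 bytes, alignment 8
lock at 0 (size 4, align 4) → ends 4
uid at 4 (size 4, align 4) → ends 8
start_time at 8 (size 16, align 4) → ends 24
within Packet: g at 8
8 + 8 = 16

16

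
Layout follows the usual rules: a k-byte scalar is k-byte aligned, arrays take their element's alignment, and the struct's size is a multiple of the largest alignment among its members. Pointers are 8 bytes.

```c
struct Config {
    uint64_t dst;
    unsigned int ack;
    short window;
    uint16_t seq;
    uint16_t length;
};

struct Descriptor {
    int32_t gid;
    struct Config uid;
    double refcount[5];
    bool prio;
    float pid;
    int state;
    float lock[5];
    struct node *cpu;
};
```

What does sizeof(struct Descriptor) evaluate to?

112

Config: dst at 0 (size 8, align 8) → ends 8; ack at 8 (size 4, align 4) → ends 12; window at 12 (size 2, align 2) → ends 14; seq at 14 (size 2, align 2) → ends 16; length at 16 (size 2, align 2) → ends 18; tail pad 6 to reach multiple of 8; total 24 bytes, alignment 8
gid at 0 (size 4, align 4) → ends 4
pad 4 to align 8 for uid
uid at 8 (size 24, align 8) → ends 32
refcount at 32 (size 40, align 8) → ends 72
prio at 72 (size 1, align 1) → ends 73
pad 3 to align 4 for pid
pid at 76 (size 4, align 4) → ends 80
state at 80 (size 4, align 4) → ends 84
lock at 84 (size 20, align 4) → ends 104
cpu at 104 (size 8, align 8) → ends 112
total 112 bytes, alignment 8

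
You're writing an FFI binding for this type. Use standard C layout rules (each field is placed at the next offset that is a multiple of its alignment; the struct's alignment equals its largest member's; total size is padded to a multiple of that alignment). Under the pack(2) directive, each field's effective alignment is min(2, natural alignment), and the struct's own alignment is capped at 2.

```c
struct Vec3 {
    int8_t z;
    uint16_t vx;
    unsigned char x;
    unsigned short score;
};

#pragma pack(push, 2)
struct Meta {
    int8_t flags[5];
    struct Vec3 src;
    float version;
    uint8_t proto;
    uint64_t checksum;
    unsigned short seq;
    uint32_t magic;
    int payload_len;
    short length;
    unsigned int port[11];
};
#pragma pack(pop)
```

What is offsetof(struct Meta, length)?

38

Vec3: z at 0 (size 1, align 1) → ends 1; pad 1 to align 2 for vx; vx at 2 (size 2, align 2) → ends 4; x at 4 (size 1, align 1) → ends 5; pad 1 to align 2 for score; score at 6 (size 2, align 2) → ends 8; total 8 bytes, alignment 2
flags at 0 (size 5, align 1) → ends 5
pad 1 to align 2 for src
src at 6 (size 8, align 2) → ends 14
version at 14 (size 4, align 2) → ends 18
proto at 18 (size 1, align 1) → ends 19
pad 1 to align 2 for checksum
checksum at 20 (size 8, align 2) → ends 28
seq at 28 (size 2, align 2) → ends 30
magic at 30 (size 4, align 2) → ends 34
payload_len at 34 (size 4, align 2) → ends 38
length at 38 (size 2, align 2) → ends 40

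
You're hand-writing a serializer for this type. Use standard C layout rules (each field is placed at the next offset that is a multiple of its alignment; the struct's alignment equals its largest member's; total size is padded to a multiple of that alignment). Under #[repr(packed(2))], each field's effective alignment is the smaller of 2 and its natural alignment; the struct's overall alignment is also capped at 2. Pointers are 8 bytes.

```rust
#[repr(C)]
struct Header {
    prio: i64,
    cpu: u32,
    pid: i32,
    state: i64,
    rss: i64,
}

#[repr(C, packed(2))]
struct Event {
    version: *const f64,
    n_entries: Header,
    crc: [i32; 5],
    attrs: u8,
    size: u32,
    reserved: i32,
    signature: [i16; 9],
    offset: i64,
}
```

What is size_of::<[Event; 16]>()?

1536

Header: prio at 0 (size 8, align 8) → ends 8; cpu at 8 (size 4, align 4) → ends 12; pid at 12 (size 4, align 4) → ends 16; state at 16 (size 8, align 8) → ends 24; rss at 24 (size 8, align 8) → ends 32; total 32 bytes, alignment 8
version at 0 (size 8, align 2) → ends 8
n_entries at 8 (size 32, align 2) → ends 40
crc at 40 (size 20, align 2) → ends 60
attrs at 60 (size 1, align 1) → ends 61
pad 1 to align 2 for size
size at 62 (size 4, align 2) → ends 66
reserved at 66 (size 4, align 2) → ends 70
signature at 70 (size 18, align 2) → ends 88
offset at 88 (size 8, align 2) → ends 96
total 96 bytes, alignment 2
array of 16: 16 × 96 = 1536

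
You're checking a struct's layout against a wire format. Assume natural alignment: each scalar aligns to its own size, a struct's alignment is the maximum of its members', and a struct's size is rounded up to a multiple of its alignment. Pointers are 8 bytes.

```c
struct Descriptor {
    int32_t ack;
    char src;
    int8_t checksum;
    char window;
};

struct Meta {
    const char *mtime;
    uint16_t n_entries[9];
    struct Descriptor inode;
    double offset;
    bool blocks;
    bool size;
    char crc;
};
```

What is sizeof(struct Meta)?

Descriptor: 0..4  ack  (4B, 4-aligned); 4..5  src  (1B, 1-aligned); 5..6  checksum  (1B, 1-aligned); 6..7  window  (1B, 1-aligned); 7..8  -- tail padding (1B); sizeof = 8, alignof = 4
0..8  mtime  (8B, 8-aligned)
8..26  n_entries  (18B, 2-aligned)
26..28  -- padding (2B)
28..36  inode  (8B, 4-aligned)
36..40  -- padding (4B)
40..48  offset  (8B, 8-aligned)
48..49  blocks  (1B, 1-aligned)
49..50  size  (1B, 1-aligned)
50..51  crc  (1B, 1-aligned)
51..56  -- tail padding (5B)
sizeof = 56, alignof = 8

56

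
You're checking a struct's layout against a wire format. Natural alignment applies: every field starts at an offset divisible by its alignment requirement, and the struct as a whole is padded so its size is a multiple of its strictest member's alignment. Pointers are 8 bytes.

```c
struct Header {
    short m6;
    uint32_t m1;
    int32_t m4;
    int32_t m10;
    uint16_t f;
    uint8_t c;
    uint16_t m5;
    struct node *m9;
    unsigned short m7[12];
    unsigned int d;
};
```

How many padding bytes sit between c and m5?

0..2  m6  (2B, 2-aligned)
2..4  -- padding (2B)
4..8  m1  (4B, 4-aligned)
8..12  m4  (4B, 4-aligned)
12..16  m10  (4B, 4-aligned)
16..18  f  (2B, 2-aligned)
18..19  c  (1B, 1-aligned)
19..20  -- padding (1B)
20..22  m5  (2B, 2-aligned)

1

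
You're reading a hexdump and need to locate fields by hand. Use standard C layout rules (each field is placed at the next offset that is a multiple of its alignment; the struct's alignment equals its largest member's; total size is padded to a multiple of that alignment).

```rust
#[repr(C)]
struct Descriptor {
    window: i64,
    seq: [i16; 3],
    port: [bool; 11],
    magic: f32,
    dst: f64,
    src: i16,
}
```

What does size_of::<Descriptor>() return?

48

@0: window [8B, align 8] → 8
@8: seq [6B, align 2] → 14
@14: port [11B, align 1] → 25
+3 pad (align 4)
@28: magic [4B, align 4] → 32
@32: dst [8B, align 8] → 40
@40: src [2B, align 2] → 42
+6 tail pad (align 8)
size 48, align 8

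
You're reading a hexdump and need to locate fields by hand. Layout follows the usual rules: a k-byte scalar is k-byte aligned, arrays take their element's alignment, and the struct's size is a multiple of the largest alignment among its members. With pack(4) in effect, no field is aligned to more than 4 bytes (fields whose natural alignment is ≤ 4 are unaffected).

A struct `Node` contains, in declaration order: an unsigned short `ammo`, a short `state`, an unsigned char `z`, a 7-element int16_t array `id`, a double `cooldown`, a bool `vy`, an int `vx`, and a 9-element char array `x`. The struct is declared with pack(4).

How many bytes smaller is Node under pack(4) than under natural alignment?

natural layout:
  @0: ammo [2B, align 2] → 2
  @2: state [2B, align 2] → 4
  @4: z [1B, align 1] → 5
  +1 pad (align 2)
  @6: id [14B, align 2] → 20
  +4 pad (align 8)
  @24: cooldown [8B, align 8] → 32
  @32: vy [1B, align 1] → 33
  +3 pad (align 4)
  @36: vx [4B, align 4] → 40
  @40: x [9B, align 1] → 49
  +7 tail pad (align 8)
  size 56, align 8
packed(4) layout:
  @0: ammo [2B, align 2] → 2
  @2: state [2B, align 2] → 4
  @4: z [1B, align 1] → 5
  +1 pad (align 2)
  @6: id [14B, align 2] → 20
  @20: cooldown [8B, align 4] → 28
  @28: vy [1B, align 1] → 29
  +3 pad (align 4)
  @32: vx [4B, align 4] → 36
  @36: x [9B, align 1] → 45
  +3 tail pad (align 4)
  size 48, align 4
56 − 48 = 8

8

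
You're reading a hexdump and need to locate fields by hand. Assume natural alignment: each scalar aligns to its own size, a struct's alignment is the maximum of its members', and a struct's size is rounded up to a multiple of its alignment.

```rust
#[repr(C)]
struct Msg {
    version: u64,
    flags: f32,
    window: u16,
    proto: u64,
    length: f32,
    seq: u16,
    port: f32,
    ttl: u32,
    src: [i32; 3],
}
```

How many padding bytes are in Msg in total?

version at 0 (size 8, align 8) → ends 8
flags at 8 (size 4, align 4) → ends 12
window at 12 (size 2, align 2) → ends 14
pad 2 to align 8 for proto
proto at 16 (size 8, align 8) → ends 24
length at 24 (size 4, align 4) → ends 28
seq at 28 (size 2, align 2) → ends 30
pad 2 to align 4 for port
port at 32 (size 4, align 4) → ends 36
ttl at 36 (size 4, align 4) → ends 40
src at 40 (size 12, align 4) → ends 52
tail pad 4 to reach multiple of 8
total 56 bytes, alignment 8
data bytes 48, size 56 → padding 8

8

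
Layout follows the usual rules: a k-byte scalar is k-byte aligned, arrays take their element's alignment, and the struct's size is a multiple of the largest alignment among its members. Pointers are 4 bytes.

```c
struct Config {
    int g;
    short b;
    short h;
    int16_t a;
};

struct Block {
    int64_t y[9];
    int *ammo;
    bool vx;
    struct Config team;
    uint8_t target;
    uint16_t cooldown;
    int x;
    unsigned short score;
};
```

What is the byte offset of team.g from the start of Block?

Config: @0: g [4B, align 4] → 4; @4: b [2B, align 2] → 6; @6: h [2B, align 2] → 8; @8: a [2B, align 2] → 10; +2 tail pad (align 4); size 12, align 4
@0: y [72B, align 8] → 72
@72: ammo [4B, align 4] → 76
@76: vx [1B, align 1] → 77
+3 pad (align 4)
@80: team [12B, align 4] → 92
within Config: g at 0
80 + 0 = 80

80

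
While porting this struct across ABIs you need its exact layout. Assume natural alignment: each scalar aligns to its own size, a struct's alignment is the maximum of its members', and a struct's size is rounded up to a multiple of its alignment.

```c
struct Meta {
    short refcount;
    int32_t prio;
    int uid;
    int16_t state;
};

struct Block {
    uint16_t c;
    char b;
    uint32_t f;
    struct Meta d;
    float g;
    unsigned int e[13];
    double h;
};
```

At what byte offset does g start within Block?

Meta: @0: refcount [2B, align 2] → 2; +2 pad (align 4); @4: prio [4B, align 4] → 8; @8: uid [4B, align 4] → 12; @12: state [2B, align 2] → 14; +2 tail pad (align 4); size 16, align 4
@0: c [2B, align 2] → 2
@2: b [1B, align 1] → 3
+1 pad (align 4)
@4: f [4B, align 4] → 8
@8: d [16B, align 4] → 24
@24: g [4B, align 4] → 28

24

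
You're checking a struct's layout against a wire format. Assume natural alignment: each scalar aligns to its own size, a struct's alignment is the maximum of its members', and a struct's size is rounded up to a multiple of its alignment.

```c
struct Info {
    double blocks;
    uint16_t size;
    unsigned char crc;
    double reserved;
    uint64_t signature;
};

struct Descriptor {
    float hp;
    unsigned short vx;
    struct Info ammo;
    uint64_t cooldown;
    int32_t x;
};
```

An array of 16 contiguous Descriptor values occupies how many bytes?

896

Info: @0: blocks [8B, align 8] → 8; @8: size [2B, align 2] → 10; @10: crc [1B, align 1] → 11; +5 pad (align 8); @16: reserved [8B, align 8] → 24; @24: signature [8B, align 8] → 32; size 32, align 8
@0: hp [4B, align 4] → 4
@4: vx [2B, align 2] → 6
+2 pad (align 8)
@8: ammo [32B, align 8] → 40
@40: cooldown [8B, align 8] → 48
@48: x [4B, align 4] → 52
+4 tail pad (align 8)
size 56, align 8
array of 16: 16 × 56 = 896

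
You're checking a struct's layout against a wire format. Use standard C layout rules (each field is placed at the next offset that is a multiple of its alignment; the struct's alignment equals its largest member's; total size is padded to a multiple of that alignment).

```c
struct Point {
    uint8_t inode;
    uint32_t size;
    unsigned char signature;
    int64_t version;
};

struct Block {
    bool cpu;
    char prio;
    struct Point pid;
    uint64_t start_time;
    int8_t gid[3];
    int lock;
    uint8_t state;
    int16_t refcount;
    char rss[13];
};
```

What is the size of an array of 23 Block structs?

1656

Point: @0: inode [1B, align 1] → 1; +3 pad (align 4); @4: size [4B, align 4] → 8; @8: signature [1B, align 1] → 9; +7 pad (align 8); @16: version [8B, align 8] → 24; size 24, align 8
@0: cpu [1B, align 1] → 1
@1: prio [1B, align 1] → 2
+6 pad (align 8)
@8: pid [24B, align 8] → 32
@32: start_time [8B, align 8] → 40
@40: gid [3B, align 1] → 43
+1 pad (align 4)
@44: lock [4B, align 4] → 48
@48: state [1B, align 1] → 49
+1 pad (align 2)
@50: refcount [2B, align 2] → 52
@52: rss [13B, align 1] → 65
+7 tail pad (align 8)
size 72, align 8
array of 23: 23 × 72 = 1656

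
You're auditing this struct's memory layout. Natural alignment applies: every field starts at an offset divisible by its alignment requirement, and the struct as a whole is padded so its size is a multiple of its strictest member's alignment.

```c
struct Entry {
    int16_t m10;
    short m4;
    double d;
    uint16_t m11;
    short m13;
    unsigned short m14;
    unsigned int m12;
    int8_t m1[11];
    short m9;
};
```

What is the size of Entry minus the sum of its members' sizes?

0..2  m10  (2B, 2-aligned)
2..4  m4  (2B, 2-aligned)
4..8  -- padding (4B)
8..16  d  (8B, 8-aligned)
16..18  m11  (2B, 2-aligned)
18..20  m13  (2B, 2-aligned)
20..22  m14  (2B, 2-aligned)
22..24  -- padding (2B)
24..28  m12  (4B, 4-aligned)
28..39  m1  (11B, 1-aligned)
39..40  -- padding (1B)
40..42  m9  (2B, 2-aligned)
42..48  -- tail padding (6B)
sizeof = 48, alignof = 8
data bytes 35, size 48 → padding 13

13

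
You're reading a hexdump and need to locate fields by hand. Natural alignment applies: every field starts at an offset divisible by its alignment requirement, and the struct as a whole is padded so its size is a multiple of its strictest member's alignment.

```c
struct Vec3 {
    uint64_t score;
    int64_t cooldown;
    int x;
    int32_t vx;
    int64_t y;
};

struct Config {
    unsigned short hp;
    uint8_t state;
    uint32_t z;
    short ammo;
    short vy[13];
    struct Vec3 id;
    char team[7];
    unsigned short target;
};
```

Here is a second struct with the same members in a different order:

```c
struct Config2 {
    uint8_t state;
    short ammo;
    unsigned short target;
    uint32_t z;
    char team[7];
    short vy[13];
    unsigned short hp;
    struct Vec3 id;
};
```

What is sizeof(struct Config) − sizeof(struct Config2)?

8

Vec3: 0..8  score  (8B, 8-aligned); 8..16  cooldown  (8B, 8-aligned); 16..20  x  (4B, 4-aligned); 20..24  vx  (4B, 4-aligned); 24..32  y  (8B, 8-aligned); sizeof = 32, alignof = 8
0..2  hp  (2B, 2-aligned)
2..3  state  (1B, 1-aligned)
3..4  -- padding (1B)
4..8  z  (4B, 4-aligned)
8..10  ammo  (2B, 2-aligned)
10..36  vy  (26B, 2-aligned)
36..40  -- padding (4B)
40..72  id  (32B, 8-aligned)
72..79  team  (7B, 1-aligned)
79..80  -- padding (1B)
80..82  target  (2B, 2-aligned)
82..88  -- tail padding (6B)
sizeof = 88, alignof = 8
— Config2 —
0..1  state  (1B, 1-aligned)
1..2  -- padding (1B)
2..4  ammo  (2B, 2-aligned)
4..6  target  (2B, 2-aligned)
6..8  -- padding (2B)
8..12  z  (4B, 4-aligned)
12..19  team  (7B, 1-aligned)
19..20  -- padding (1B)
20..46  vy  (26B, 2-aligned)
46..48  hp  (2B, 2-aligned)
48..80  id  (32B, 8-aligned)
sizeof = 80, alignof = 8
88 − 80 = 8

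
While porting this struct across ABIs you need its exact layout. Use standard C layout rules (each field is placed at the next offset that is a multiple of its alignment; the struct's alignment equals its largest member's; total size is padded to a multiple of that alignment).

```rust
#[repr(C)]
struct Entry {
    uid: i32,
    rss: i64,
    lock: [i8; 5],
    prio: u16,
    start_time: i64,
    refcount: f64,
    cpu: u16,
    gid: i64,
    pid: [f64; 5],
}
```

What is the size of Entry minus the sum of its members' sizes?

11

uid at 0 (size 4, align 4) → ends 4
pad 4 to align 8 for rss
rss at 8 (size 8, align 8) → ends 16
lock at 16 (size 5, align 1) → ends 21
pad 1 to align 2 for prio
prio at 22 (size 2, align 2) → ends 24
start_time at 24 (size 8, align 8) → ends 32
refcount at 32 (size 8, align 8) → ends 40
cpu at 40 (size 2, align 2) → ends 42
pad 6 to align 8 for gid
gid at 48 (size 8, align 8) → ends 56
pid at 56 (size 40, align 8) → ends 96
total 96 bytes, alignment 8
data bytes 85, size 96 → padding 11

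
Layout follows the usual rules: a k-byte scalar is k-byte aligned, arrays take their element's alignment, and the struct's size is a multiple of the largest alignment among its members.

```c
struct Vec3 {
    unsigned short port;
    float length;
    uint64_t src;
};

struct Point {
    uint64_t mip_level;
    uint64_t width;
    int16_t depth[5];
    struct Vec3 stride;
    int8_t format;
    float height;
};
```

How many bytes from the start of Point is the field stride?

32

Vec3: @0: port [2B, align 2] → 2; +2 pad (align 4); @4: length [4B, align 4] → 8; @8: src [8B, align 8] → 16; size 16, align 8
@0: mip_level [8B, align 8] → 8
@8: width [8B, align 8] → 16
@16: depth [10B, align 2] → 26
+6 pad (align 8)
@32: stride [16B, align 8] → 48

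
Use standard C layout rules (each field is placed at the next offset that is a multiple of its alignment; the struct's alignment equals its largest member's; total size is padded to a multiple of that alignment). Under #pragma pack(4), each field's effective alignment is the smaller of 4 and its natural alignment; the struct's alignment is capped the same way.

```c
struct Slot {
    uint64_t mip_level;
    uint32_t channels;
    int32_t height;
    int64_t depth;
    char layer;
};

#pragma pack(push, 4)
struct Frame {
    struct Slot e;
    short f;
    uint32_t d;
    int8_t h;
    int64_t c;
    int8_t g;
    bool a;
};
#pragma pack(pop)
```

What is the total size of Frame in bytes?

56

Slot: 0..8  mip_level  (8B, 8-aligned); 8..12  channels  (4B, 4-aligned); 12..16  height  (4B, 4-aligned); 16..24  depth  (8B, 8-aligned); 24..25  layer  (1B, 1-aligned); 25..32  -- tail padding (7B); sizeof = 32, alignof = 8
0..32  e  (32B, 4-aligned)
32..34  f  (2B, 2-aligned)
34..36  -- padding (2B)
36..40  d  (4B, 4-aligned)
40..41  h  (1B, 1-aligned)
41..44  -- padding (3B)
44..52  c  (8B, 4-aligned)
52..53  g  (1B, 1-aligned)
53..54  a  (1B, 1-aligned)
54..56  -- tail padding (2B)
sizeof = 56, alignof = 4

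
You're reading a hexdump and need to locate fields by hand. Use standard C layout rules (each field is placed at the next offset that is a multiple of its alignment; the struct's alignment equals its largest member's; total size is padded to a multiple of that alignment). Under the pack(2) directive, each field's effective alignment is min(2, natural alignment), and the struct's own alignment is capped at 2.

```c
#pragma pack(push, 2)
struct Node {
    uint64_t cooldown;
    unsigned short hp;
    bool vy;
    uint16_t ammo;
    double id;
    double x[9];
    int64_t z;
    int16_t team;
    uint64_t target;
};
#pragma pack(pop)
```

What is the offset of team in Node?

@0: cooldown [8B, align 2] → 8
@8: hp [2B, align 2] → 10
@10: vy [1B, align 1] → 11
+1 pad (align 2)
@12: ammo [2B, align 2] → 14
@14: id [8B, align 2] → 22
@22: x [72B, align 2] → 94
@94: z [8B, align 2] → 102
@102: team [2B, align 2] → 104

102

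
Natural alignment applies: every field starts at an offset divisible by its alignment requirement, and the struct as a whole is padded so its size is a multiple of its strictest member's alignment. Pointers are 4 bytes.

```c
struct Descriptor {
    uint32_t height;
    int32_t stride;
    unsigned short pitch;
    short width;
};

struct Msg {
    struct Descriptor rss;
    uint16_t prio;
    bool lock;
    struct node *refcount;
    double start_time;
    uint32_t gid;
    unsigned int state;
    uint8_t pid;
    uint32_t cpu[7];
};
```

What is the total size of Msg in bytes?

Descriptor: height at 0 (size 4, align 4) → ends 4; stride at 4 (size 4, align 4) → ends 8; pitch at 8 (size 2, align 2) → ends 10; width at 10 (size 2, align 2) → ends 12; total 12 bytes, alignment 4
rss at 0 (size 12, align 4) → ends 12
prio at 12 (size 2, align 2) → ends 14
lock at 14 (size 1, align 1) → ends 15
pad 1 to align 4 for refcount
refcount at 16 (size 4, align 4) → ends 20
pad 4 to align 8 for start_time
start_time at 24 (size 8, align 8) → ends 32
gid at 32 (size 4, align 4) → ends 36
state at 36 (size 4, align 4) → ends 40
pid at 40 (size 1, align 1) → ends 41
pad 3 to align 4 for cpu
cpu at 44 (size 28, align 4) → ends 72
total 72 bytes, alignment 8

72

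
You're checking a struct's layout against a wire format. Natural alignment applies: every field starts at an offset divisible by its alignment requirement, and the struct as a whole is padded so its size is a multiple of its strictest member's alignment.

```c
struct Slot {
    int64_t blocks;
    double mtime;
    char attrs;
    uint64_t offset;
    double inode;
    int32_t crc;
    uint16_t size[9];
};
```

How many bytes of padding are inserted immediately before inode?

blocks at 0 (size 8, align 8) → ends 8
mtime at 8 (size 8, align 8) → ends 16
attrs at 16 (size 1, align 1) → ends 17
pad 7 to align 8 for offset
offset at 24 (size 8, align 8) → ends 32
inode at 32 (size 8, align 8) → ends 40

0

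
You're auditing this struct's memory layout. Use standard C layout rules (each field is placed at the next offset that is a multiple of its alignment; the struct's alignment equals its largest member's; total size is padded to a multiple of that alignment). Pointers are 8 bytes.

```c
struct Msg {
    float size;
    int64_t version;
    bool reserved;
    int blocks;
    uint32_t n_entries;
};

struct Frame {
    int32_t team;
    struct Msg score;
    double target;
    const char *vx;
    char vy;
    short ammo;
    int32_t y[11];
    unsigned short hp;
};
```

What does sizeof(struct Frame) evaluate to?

Msg: size at 0 (size 4, align 4) → ends 4; pad 4 to align 8 for version; version at 8 (size 8, align 8) → ends 16; reserved at 16 (size 1, align 1) → ends 17; pad 3 to align 4 for blocks; blocks at 20 (size 4, align 4) → ends 24; n_entries at 24 (size 4, align 4) → ends 28; tail pad 4 to reach multiple of 8; total 32 bytes, alignment 8
team at 0 (size 4, align 4) → ends 4
pad 4 to align 8 for score
score at 8 (size 32, align 8) → ends 40
target at 40 (size 8, align 8) → ends 48
vx at 48 (size 8, align 8) → ends 56
vy at 56 (size 1, align 1) → ends 57
pad 1 to align 2 for ammo
ammo at 58 (size 2, align 2) → ends 60
y at 60 (size 44, align 4) → ends 104
hp at 104 (size 2, align 2) → ends 106
tail pad 6 to reach multiple of 8
total 112 bytes, alignment 8

112 bytes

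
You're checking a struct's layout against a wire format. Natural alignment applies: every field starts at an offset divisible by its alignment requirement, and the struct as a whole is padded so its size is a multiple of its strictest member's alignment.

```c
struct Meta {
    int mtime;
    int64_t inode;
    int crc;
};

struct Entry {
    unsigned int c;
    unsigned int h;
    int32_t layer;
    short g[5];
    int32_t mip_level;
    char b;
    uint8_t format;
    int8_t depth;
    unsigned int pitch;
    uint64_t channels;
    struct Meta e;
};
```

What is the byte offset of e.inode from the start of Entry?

Meta: 0..4  mtime  (4B, 4-aligned); 4..8  -- padding (4B); 8..16  inode  (8B, 8-aligned); 16..20  crc  (4B, 4-aligned); 20..24  -- tail padding (4B); sizeof = 24, alignof = 8
0..4  c  (4B, 4-aligned)
4..8  h  (4B, 4-aligned)
8..12  layer  (4B, 4-aligned)
12..22  g  (10B, 2-aligned)
22..24  -- padding (2B)
24..28  mip_level  (4B, 4-aligned)
28..29  b  (1B, 1-aligned)
29..30  format  (1B, 1-aligned)
30..31  depth  (1B, 1-aligned)
31..32  -- padding (1B)
32..36  pitch  (4B, 4-aligned)
36..40  -- padding (4B)
40..48  channels  (8B, 8-aligned)
48..72  e  (24B, 8-aligned)
within Meta: inode at 8
48 + 8 = 56

56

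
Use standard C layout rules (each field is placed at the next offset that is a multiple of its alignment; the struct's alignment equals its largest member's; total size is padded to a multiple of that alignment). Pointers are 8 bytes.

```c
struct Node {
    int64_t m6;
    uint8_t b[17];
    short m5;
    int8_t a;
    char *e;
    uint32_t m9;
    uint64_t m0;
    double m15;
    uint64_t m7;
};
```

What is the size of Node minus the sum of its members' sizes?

m6 at 0 (size 8, align 8) → ends 8
b at 8 (size 17, align 1) → ends 25
pad 1 to align 2 for m5
m5 at 26 (size 2, align 2) → ends 28
a at 28 (size 1, align 1) → ends 29
pad 3 to align 8 for e
e at 32 (size 8, align 8) → ends 40
m9 at 40 (size 4, align 4) → ends 44
pad 4 to align 8 for m0
m0 at 48 (size 8, align 8) → ends 56
m15 at 56 (size 8, align 8) → ends 64
m7 at 64 (size 8, align 8) → ends 72
total 72 bytes, alignment 8
data bytes 64, size 72 → padding 8

8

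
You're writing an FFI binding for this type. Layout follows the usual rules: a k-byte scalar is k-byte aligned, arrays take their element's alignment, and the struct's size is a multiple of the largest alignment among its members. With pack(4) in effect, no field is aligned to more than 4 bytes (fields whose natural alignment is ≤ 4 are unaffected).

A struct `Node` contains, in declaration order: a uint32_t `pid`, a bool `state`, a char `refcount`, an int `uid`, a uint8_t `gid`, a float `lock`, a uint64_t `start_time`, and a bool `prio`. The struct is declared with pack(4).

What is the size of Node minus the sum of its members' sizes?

0..4  pid  (4B, 4-aligned)
4..5  state  (1B, 1-aligned)
5..6  refcount  (1B, 1-aligned)
6..8  -- padding (2B)
8..12  uid  (4B, 4-aligned)
12..13  gid  (1B, 1-aligned)
13..16  -- padding (3B)
16..20  lock  (4B, 4-aligned)
20..28  start_time  (8B, 4-aligned)
28..29  prio  (1B, 1-aligned)
29..32  -- tail padding (3B)
sizeof = 32, alignof = 4
data bytes 24, size 32 → padding 8

8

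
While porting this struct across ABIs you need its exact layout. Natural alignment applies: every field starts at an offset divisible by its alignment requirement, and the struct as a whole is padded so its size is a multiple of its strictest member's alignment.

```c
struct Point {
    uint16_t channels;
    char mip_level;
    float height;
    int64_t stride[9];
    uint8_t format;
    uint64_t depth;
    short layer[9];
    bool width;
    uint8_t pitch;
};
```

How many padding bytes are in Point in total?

12

channels at 0 (size 2, align 2) → ends 2
mip_level at 2 (size 1, align 1) → ends 3
pad 1 to align 4 for height
height at 4 (size 4, align 4) → ends 8
stride at 8 (size 72, align 8) → ends 80
format at 80 (size 1, align 1) → ends 81
pad 7 to align 8 for depth
depth at 88 (size 8, align 8) → ends 96
layer at 96 (size 18, align 2) → ends 114
width at 114 (size 1, align 1) → ends 115
pitch at 115 (size 1, align 1) → ends 116
tail pad 4 to reach multiple of 8
total 120 bytes, alignment 8
data bytes 108, size 120 → padding 12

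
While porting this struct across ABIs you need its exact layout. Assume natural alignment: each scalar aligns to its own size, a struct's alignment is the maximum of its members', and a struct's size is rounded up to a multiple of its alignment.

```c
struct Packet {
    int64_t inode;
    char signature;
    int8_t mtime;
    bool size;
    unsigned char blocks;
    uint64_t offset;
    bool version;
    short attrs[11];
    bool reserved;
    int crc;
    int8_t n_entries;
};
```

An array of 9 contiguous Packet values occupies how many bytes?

576

@0: inode [8B, align 8] → 8
@8: signature [1B, align 1] → 9
@9: mtime [1B, align 1] → 10
@10: size [1B, align 1] → 11
@11: blocks [1B, align 1] → 12
+4 pad (align 8)
@16: offset [8B, align 8] → 24
@24: version [1B, align 1] → 25
+1 pad (align 2)
@26: attrs [22B, align 2] → 48
@48: reserved [1B, align 1] → 49
+3 pad (align 4)
@52: crc [4B, align 4] → 56
@56: n_entries [1B, align 1] → 57
+7 tail pad (align 8)
size 64, align 8
array of 9: 9 × 64 = 576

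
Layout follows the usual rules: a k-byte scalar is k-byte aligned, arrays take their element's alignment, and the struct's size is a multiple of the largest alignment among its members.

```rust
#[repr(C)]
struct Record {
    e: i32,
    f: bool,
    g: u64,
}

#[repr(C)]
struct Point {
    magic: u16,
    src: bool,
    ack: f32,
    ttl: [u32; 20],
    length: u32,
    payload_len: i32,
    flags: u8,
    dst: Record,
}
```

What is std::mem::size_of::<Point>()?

Record: 0..4  e  (4B, 4-aligned); 4..5  f  (1B, 1-aligned); 5..8  -- padding (3B); 8..16  g  (8B, 8-aligned); sizeof = 16, alignof = 8
0..2  magic  (2B, 2-aligned)
2..3  src  (1B, 1-aligned)
3..4  -- padding (1B)
4..8  ack  (4B, 4-aligned)
8..88  ttl  (80B, 4-aligned)
88..92  length  (4B, 4-aligned)
92..96  payload_len  (4B, 4-aligned)
96..97  flags  (1B, 1-aligned)
97..104  -- padding (7B)
104..120  dst  (16B, 8-aligned)
sizeof = 120, alignof = 8

120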